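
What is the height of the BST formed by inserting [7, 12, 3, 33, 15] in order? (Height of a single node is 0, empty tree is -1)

Insertion order: [7, 12, 3, 33, 15]
Tree (level-order array): [7, 3, 12, None, None, None, 33, 15]
Compute height bottom-up (empty subtree = -1):
  height(3) = 1 + max(-1, -1) = 0
  height(15) = 1 + max(-1, -1) = 0
  height(33) = 1 + max(0, -1) = 1
  height(12) = 1 + max(-1, 1) = 2
  height(7) = 1 + max(0, 2) = 3
Height = 3


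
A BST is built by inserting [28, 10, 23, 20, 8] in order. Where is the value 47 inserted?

Starting tree (level order): [28, 10, None, 8, 23, None, None, 20]
Insertion path: 28
Result: insert 47 as right child of 28
Final tree (level order): [28, 10, 47, 8, 23, None, None, None, None, 20]


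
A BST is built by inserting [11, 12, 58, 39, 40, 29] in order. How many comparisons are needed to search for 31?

Search path for 31: 11 -> 12 -> 58 -> 39 -> 29
Found: False
Comparisons: 5


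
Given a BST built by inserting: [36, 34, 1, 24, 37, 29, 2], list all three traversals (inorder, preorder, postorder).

Tree insertion order: [36, 34, 1, 24, 37, 29, 2]
Tree (level-order array): [36, 34, 37, 1, None, None, None, None, 24, 2, 29]
Inorder (L, root, R): [1, 2, 24, 29, 34, 36, 37]
Preorder (root, L, R): [36, 34, 1, 24, 2, 29, 37]
Postorder (L, R, root): [2, 29, 24, 1, 34, 37, 36]


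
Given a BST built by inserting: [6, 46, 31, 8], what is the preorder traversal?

Tree insertion order: [6, 46, 31, 8]
Tree (level-order array): [6, None, 46, 31, None, 8]
Preorder traversal: [6, 46, 31, 8]


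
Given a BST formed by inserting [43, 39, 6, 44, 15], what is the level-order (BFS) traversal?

Tree insertion order: [43, 39, 6, 44, 15]
Tree (level-order array): [43, 39, 44, 6, None, None, None, None, 15]
BFS from the root, enqueuing left then right child of each popped node:
  queue [43] -> pop 43, enqueue [39, 44], visited so far: [43]
  queue [39, 44] -> pop 39, enqueue [6], visited so far: [43, 39]
  queue [44, 6] -> pop 44, enqueue [none], visited so far: [43, 39, 44]
  queue [6] -> pop 6, enqueue [15], visited so far: [43, 39, 44, 6]
  queue [15] -> pop 15, enqueue [none], visited so far: [43, 39, 44, 6, 15]
Result: [43, 39, 44, 6, 15]


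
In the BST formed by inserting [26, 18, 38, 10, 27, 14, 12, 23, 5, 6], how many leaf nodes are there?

Tree built from: [26, 18, 38, 10, 27, 14, 12, 23, 5, 6]
Tree (level-order array): [26, 18, 38, 10, 23, 27, None, 5, 14, None, None, None, None, None, 6, 12]
Rule: A leaf has 0 children.
Per-node child counts:
  node 26: 2 child(ren)
  node 18: 2 child(ren)
  node 10: 2 child(ren)
  node 5: 1 child(ren)
  node 6: 0 child(ren)
  node 14: 1 child(ren)
  node 12: 0 child(ren)
  node 23: 0 child(ren)
  node 38: 1 child(ren)
  node 27: 0 child(ren)
Matching nodes: [6, 12, 23, 27]
Count of leaf nodes: 4


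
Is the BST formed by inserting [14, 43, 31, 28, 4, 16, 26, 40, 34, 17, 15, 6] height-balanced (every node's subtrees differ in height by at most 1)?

Tree (level-order array): [14, 4, 43, None, 6, 31, None, None, None, 28, 40, 16, None, 34, None, 15, 26, None, None, None, None, 17]
Definition: a tree is height-balanced if, at every node, |h(left) - h(right)| <= 1 (empty subtree has height -1).
Bottom-up per-node check:
  node 6: h_left=-1, h_right=-1, diff=0 [OK], height=0
  node 4: h_left=-1, h_right=0, diff=1 [OK], height=1
  node 15: h_left=-1, h_right=-1, diff=0 [OK], height=0
  node 17: h_left=-1, h_right=-1, diff=0 [OK], height=0
  node 26: h_left=0, h_right=-1, diff=1 [OK], height=1
  node 16: h_left=0, h_right=1, diff=1 [OK], height=2
  node 28: h_left=2, h_right=-1, diff=3 [FAIL (|2--1|=3 > 1)], height=3
  node 34: h_left=-1, h_right=-1, diff=0 [OK], height=0
  node 40: h_left=0, h_right=-1, diff=1 [OK], height=1
  node 31: h_left=3, h_right=1, diff=2 [FAIL (|3-1|=2 > 1)], height=4
  node 43: h_left=4, h_right=-1, diff=5 [FAIL (|4--1|=5 > 1)], height=5
  node 14: h_left=1, h_right=5, diff=4 [FAIL (|1-5|=4 > 1)], height=6
Node 28 violates the condition: |2 - -1| = 3 > 1.
Result: Not balanced


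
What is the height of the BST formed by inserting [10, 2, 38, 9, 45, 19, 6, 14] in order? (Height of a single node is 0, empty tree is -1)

Insertion order: [10, 2, 38, 9, 45, 19, 6, 14]
Tree (level-order array): [10, 2, 38, None, 9, 19, 45, 6, None, 14]
Compute height bottom-up (empty subtree = -1):
  height(6) = 1 + max(-1, -1) = 0
  height(9) = 1 + max(0, -1) = 1
  height(2) = 1 + max(-1, 1) = 2
  height(14) = 1 + max(-1, -1) = 0
  height(19) = 1 + max(0, -1) = 1
  height(45) = 1 + max(-1, -1) = 0
  height(38) = 1 + max(1, 0) = 2
  height(10) = 1 + max(2, 2) = 3
Height = 3


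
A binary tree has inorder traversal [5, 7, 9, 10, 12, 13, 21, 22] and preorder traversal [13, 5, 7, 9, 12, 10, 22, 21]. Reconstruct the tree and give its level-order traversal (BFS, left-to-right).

Inorder:  [5, 7, 9, 10, 12, 13, 21, 22]
Preorder: [13, 5, 7, 9, 12, 10, 22, 21]
Algorithm: preorder visits root first, so consume preorder in order;
for each root, split the current inorder slice at that value into
left-subtree inorder and right-subtree inorder, then recurse.
Recursive splits:
  root=13; inorder splits into left=[5, 7, 9, 10, 12], right=[21, 22]
  root=5; inorder splits into left=[], right=[7, 9, 10, 12]
  root=7; inorder splits into left=[], right=[9, 10, 12]
  root=9; inorder splits into left=[], right=[10, 12]
  root=12; inorder splits into left=[10], right=[]
  root=10; inorder splits into left=[], right=[]
  root=22; inorder splits into left=[21], right=[]
  root=21; inorder splits into left=[], right=[]
Reconstructed level-order: [13, 5, 22, 7, 21, 9, 12, 10]


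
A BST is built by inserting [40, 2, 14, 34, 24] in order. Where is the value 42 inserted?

Starting tree (level order): [40, 2, None, None, 14, None, 34, 24]
Insertion path: 40
Result: insert 42 as right child of 40
Final tree (level order): [40, 2, 42, None, 14, None, None, None, 34, 24]


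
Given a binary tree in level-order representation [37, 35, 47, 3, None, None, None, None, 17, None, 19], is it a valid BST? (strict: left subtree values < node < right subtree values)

Level-order array: [37, 35, 47, 3, None, None, None, None, 17, None, 19]
Validate using subtree bounds (lo, hi): at each node, require lo < value < hi,
then recurse left with hi=value and right with lo=value.
Preorder trace (stopping at first violation):
  at node 37 with bounds (-inf, +inf): OK
  at node 35 with bounds (-inf, 37): OK
  at node 3 with bounds (-inf, 35): OK
  at node 17 with bounds (3, 35): OK
  at node 19 with bounds (17, 35): OK
  at node 47 with bounds (37, +inf): OK
No violation found at any node.
Result: Valid BST


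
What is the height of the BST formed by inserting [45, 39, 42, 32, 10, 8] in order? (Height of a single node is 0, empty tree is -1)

Insertion order: [45, 39, 42, 32, 10, 8]
Tree (level-order array): [45, 39, None, 32, 42, 10, None, None, None, 8]
Compute height bottom-up (empty subtree = -1):
  height(8) = 1 + max(-1, -1) = 0
  height(10) = 1 + max(0, -1) = 1
  height(32) = 1 + max(1, -1) = 2
  height(42) = 1 + max(-1, -1) = 0
  height(39) = 1 + max(2, 0) = 3
  height(45) = 1 + max(3, -1) = 4
Height = 4


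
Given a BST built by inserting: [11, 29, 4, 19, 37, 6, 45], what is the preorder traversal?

Tree insertion order: [11, 29, 4, 19, 37, 6, 45]
Tree (level-order array): [11, 4, 29, None, 6, 19, 37, None, None, None, None, None, 45]
Preorder traversal: [11, 4, 6, 29, 19, 37, 45]


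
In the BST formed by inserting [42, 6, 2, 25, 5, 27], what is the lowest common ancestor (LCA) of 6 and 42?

Tree insertion order: [42, 6, 2, 25, 5, 27]
Tree (level-order array): [42, 6, None, 2, 25, None, 5, None, 27]
In a BST, the LCA of p=6, q=42 is the first node v on the
root-to-leaf path with p <= v <= q (go left if both < v, right if both > v).
Walk from root:
  at 42: 6 <= 42 <= 42, this is the LCA
LCA = 42


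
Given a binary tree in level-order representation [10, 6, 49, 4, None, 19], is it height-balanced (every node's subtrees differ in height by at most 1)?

Tree (level-order array): [10, 6, 49, 4, None, 19]
Definition: a tree is height-balanced if, at every node, |h(left) - h(right)| <= 1 (empty subtree has height -1).
Bottom-up per-node check:
  node 4: h_left=-1, h_right=-1, diff=0 [OK], height=0
  node 6: h_left=0, h_right=-1, diff=1 [OK], height=1
  node 19: h_left=-1, h_right=-1, diff=0 [OK], height=0
  node 49: h_left=0, h_right=-1, diff=1 [OK], height=1
  node 10: h_left=1, h_right=1, diff=0 [OK], height=2
All nodes satisfy the balance condition.
Result: Balanced


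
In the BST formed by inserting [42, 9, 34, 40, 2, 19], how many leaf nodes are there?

Tree built from: [42, 9, 34, 40, 2, 19]
Tree (level-order array): [42, 9, None, 2, 34, None, None, 19, 40]
Rule: A leaf has 0 children.
Per-node child counts:
  node 42: 1 child(ren)
  node 9: 2 child(ren)
  node 2: 0 child(ren)
  node 34: 2 child(ren)
  node 19: 0 child(ren)
  node 40: 0 child(ren)
Matching nodes: [2, 19, 40]
Count of leaf nodes: 3


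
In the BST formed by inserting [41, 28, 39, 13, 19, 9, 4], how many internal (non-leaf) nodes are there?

Tree built from: [41, 28, 39, 13, 19, 9, 4]
Tree (level-order array): [41, 28, None, 13, 39, 9, 19, None, None, 4]
Rule: An internal node has at least one child.
Per-node child counts:
  node 41: 1 child(ren)
  node 28: 2 child(ren)
  node 13: 2 child(ren)
  node 9: 1 child(ren)
  node 4: 0 child(ren)
  node 19: 0 child(ren)
  node 39: 0 child(ren)
Matching nodes: [41, 28, 13, 9]
Count of internal (non-leaf) nodes: 4


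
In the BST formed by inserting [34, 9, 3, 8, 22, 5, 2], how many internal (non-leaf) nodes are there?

Tree built from: [34, 9, 3, 8, 22, 5, 2]
Tree (level-order array): [34, 9, None, 3, 22, 2, 8, None, None, None, None, 5]
Rule: An internal node has at least one child.
Per-node child counts:
  node 34: 1 child(ren)
  node 9: 2 child(ren)
  node 3: 2 child(ren)
  node 2: 0 child(ren)
  node 8: 1 child(ren)
  node 5: 0 child(ren)
  node 22: 0 child(ren)
Matching nodes: [34, 9, 3, 8]
Count of internal (non-leaf) nodes: 4


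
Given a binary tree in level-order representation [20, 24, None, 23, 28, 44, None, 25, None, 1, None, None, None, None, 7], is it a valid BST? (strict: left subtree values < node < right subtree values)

Level-order array: [20, 24, None, 23, 28, 44, None, 25, None, 1, None, None, None, None, 7]
Validate using subtree bounds (lo, hi): at each node, require lo < value < hi,
then recurse left with hi=value and right with lo=value.
Preorder trace (stopping at first violation):
  at node 20 with bounds (-inf, +inf): OK
  at node 24 with bounds (-inf, 20): VIOLATION
Node 24 violates its bound: not (-inf < 24 < 20).
Result: Not a valid BST


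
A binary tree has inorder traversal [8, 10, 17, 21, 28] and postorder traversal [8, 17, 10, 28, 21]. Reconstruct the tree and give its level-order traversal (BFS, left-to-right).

Inorder:   [8, 10, 17, 21, 28]
Postorder: [8, 17, 10, 28, 21]
Algorithm: postorder visits root last, so walk postorder right-to-left;
each value is the root of the current inorder slice — split it at that
value, recurse on the right subtree first, then the left.
Recursive splits:
  root=21; inorder splits into left=[8, 10, 17], right=[28]
  root=28; inorder splits into left=[], right=[]
  root=10; inorder splits into left=[8], right=[17]
  root=17; inorder splits into left=[], right=[]
  root=8; inorder splits into left=[], right=[]
Reconstructed level-order: [21, 10, 28, 8, 17]


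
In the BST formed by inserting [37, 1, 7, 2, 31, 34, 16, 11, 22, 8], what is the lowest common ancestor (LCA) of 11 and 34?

Tree insertion order: [37, 1, 7, 2, 31, 34, 16, 11, 22, 8]
Tree (level-order array): [37, 1, None, None, 7, 2, 31, None, None, 16, 34, 11, 22, None, None, 8]
In a BST, the LCA of p=11, q=34 is the first node v on the
root-to-leaf path with p <= v <= q (go left if both < v, right if both > v).
Walk from root:
  at 37: both 11 and 34 < 37, go left
  at 1: both 11 and 34 > 1, go right
  at 7: both 11 and 34 > 7, go right
  at 31: 11 <= 31 <= 34, this is the LCA
LCA = 31


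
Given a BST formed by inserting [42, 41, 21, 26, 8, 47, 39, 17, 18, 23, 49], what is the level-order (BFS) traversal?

Tree insertion order: [42, 41, 21, 26, 8, 47, 39, 17, 18, 23, 49]
Tree (level-order array): [42, 41, 47, 21, None, None, 49, 8, 26, None, None, None, 17, 23, 39, None, 18]
BFS from the root, enqueuing left then right child of each popped node:
  queue [42] -> pop 42, enqueue [41, 47], visited so far: [42]
  queue [41, 47] -> pop 41, enqueue [21], visited so far: [42, 41]
  queue [47, 21] -> pop 47, enqueue [49], visited so far: [42, 41, 47]
  queue [21, 49] -> pop 21, enqueue [8, 26], visited so far: [42, 41, 47, 21]
  queue [49, 8, 26] -> pop 49, enqueue [none], visited so far: [42, 41, 47, 21, 49]
  queue [8, 26] -> pop 8, enqueue [17], visited so far: [42, 41, 47, 21, 49, 8]
  queue [26, 17] -> pop 26, enqueue [23, 39], visited so far: [42, 41, 47, 21, 49, 8, 26]
  queue [17, 23, 39] -> pop 17, enqueue [18], visited so far: [42, 41, 47, 21, 49, 8, 26, 17]
  queue [23, 39, 18] -> pop 23, enqueue [none], visited so far: [42, 41, 47, 21, 49, 8, 26, 17, 23]
  queue [39, 18] -> pop 39, enqueue [none], visited so far: [42, 41, 47, 21, 49, 8, 26, 17, 23, 39]
  queue [18] -> pop 18, enqueue [none], visited so far: [42, 41, 47, 21, 49, 8, 26, 17, 23, 39, 18]
Result: [42, 41, 47, 21, 49, 8, 26, 17, 23, 39, 18]


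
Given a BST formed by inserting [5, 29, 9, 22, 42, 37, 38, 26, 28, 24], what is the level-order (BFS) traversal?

Tree insertion order: [5, 29, 9, 22, 42, 37, 38, 26, 28, 24]
Tree (level-order array): [5, None, 29, 9, 42, None, 22, 37, None, None, 26, None, 38, 24, 28]
BFS from the root, enqueuing left then right child of each popped node:
  queue [5] -> pop 5, enqueue [29], visited so far: [5]
  queue [29] -> pop 29, enqueue [9, 42], visited so far: [5, 29]
  queue [9, 42] -> pop 9, enqueue [22], visited so far: [5, 29, 9]
  queue [42, 22] -> pop 42, enqueue [37], visited so far: [5, 29, 9, 42]
  queue [22, 37] -> pop 22, enqueue [26], visited so far: [5, 29, 9, 42, 22]
  queue [37, 26] -> pop 37, enqueue [38], visited so far: [5, 29, 9, 42, 22, 37]
  queue [26, 38] -> pop 26, enqueue [24, 28], visited so far: [5, 29, 9, 42, 22, 37, 26]
  queue [38, 24, 28] -> pop 38, enqueue [none], visited so far: [5, 29, 9, 42, 22, 37, 26, 38]
  queue [24, 28] -> pop 24, enqueue [none], visited so far: [5, 29, 9, 42, 22, 37, 26, 38, 24]
  queue [28] -> pop 28, enqueue [none], visited so far: [5, 29, 9, 42, 22, 37, 26, 38, 24, 28]
Result: [5, 29, 9, 42, 22, 37, 26, 38, 24, 28]


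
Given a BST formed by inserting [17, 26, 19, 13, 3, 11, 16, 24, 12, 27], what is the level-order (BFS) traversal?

Tree insertion order: [17, 26, 19, 13, 3, 11, 16, 24, 12, 27]
Tree (level-order array): [17, 13, 26, 3, 16, 19, 27, None, 11, None, None, None, 24, None, None, None, 12]
BFS from the root, enqueuing left then right child of each popped node:
  queue [17] -> pop 17, enqueue [13, 26], visited so far: [17]
  queue [13, 26] -> pop 13, enqueue [3, 16], visited so far: [17, 13]
  queue [26, 3, 16] -> pop 26, enqueue [19, 27], visited so far: [17, 13, 26]
  queue [3, 16, 19, 27] -> pop 3, enqueue [11], visited so far: [17, 13, 26, 3]
  queue [16, 19, 27, 11] -> pop 16, enqueue [none], visited so far: [17, 13, 26, 3, 16]
  queue [19, 27, 11] -> pop 19, enqueue [24], visited so far: [17, 13, 26, 3, 16, 19]
  queue [27, 11, 24] -> pop 27, enqueue [none], visited so far: [17, 13, 26, 3, 16, 19, 27]
  queue [11, 24] -> pop 11, enqueue [12], visited so far: [17, 13, 26, 3, 16, 19, 27, 11]
  queue [24, 12] -> pop 24, enqueue [none], visited so far: [17, 13, 26, 3, 16, 19, 27, 11, 24]
  queue [12] -> pop 12, enqueue [none], visited so far: [17, 13, 26, 3, 16, 19, 27, 11, 24, 12]
Result: [17, 13, 26, 3, 16, 19, 27, 11, 24, 12]


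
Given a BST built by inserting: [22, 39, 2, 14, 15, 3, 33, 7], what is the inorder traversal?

Tree insertion order: [22, 39, 2, 14, 15, 3, 33, 7]
Tree (level-order array): [22, 2, 39, None, 14, 33, None, 3, 15, None, None, None, 7]
Inorder traversal: [2, 3, 7, 14, 15, 22, 33, 39]


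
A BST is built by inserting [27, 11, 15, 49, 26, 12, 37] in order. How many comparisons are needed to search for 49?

Search path for 49: 27 -> 49
Found: True
Comparisons: 2


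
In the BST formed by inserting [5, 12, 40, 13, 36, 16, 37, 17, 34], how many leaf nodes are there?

Tree built from: [5, 12, 40, 13, 36, 16, 37, 17, 34]
Tree (level-order array): [5, None, 12, None, 40, 13, None, None, 36, 16, 37, None, 17, None, None, None, 34]
Rule: A leaf has 0 children.
Per-node child counts:
  node 5: 1 child(ren)
  node 12: 1 child(ren)
  node 40: 1 child(ren)
  node 13: 1 child(ren)
  node 36: 2 child(ren)
  node 16: 1 child(ren)
  node 17: 1 child(ren)
  node 34: 0 child(ren)
  node 37: 0 child(ren)
Matching nodes: [34, 37]
Count of leaf nodes: 2


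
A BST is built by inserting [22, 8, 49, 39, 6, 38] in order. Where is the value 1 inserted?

Starting tree (level order): [22, 8, 49, 6, None, 39, None, None, None, 38]
Insertion path: 22 -> 8 -> 6
Result: insert 1 as left child of 6
Final tree (level order): [22, 8, 49, 6, None, 39, None, 1, None, 38]


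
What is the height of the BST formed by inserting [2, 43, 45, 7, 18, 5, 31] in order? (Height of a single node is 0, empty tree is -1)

Insertion order: [2, 43, 45, 7, 18, 5, 31]
Tree (level-order array): [2, None, 43, 7, 45, 5, 18, None, None, None, None, None, 31]
Compute height bottom-up (empty subtree = -1):
  height(5) = 1 + max(-1, -1) = 0
  height(31) = 1 + max(-1, -1) = 0
  height(18) = 1 + max(-1, 0) = 1
  height(7) = 1 + max(0, 1) = 2
  height(45) = 1 + max(-1, -1) = 0
  height(43) = 1 + max(2, 0) = 3
  height(2) = 1 + max(-1, 3) = 4
Height = 4


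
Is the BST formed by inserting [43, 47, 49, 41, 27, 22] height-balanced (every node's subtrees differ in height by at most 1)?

Tree (level-order array): [43, 41, 47, 27, None, None, 49, 22]
Definition: a tree is height-balanced if, at every node, |h(left) - h(right)| <= 1 (empty subtree has height -1).
Bottom-up per-node check:
  node 22: h_left=-1, h_right=-1, diff=0 [OK], height=0
  node 27: h_left=0, h_right=-1, diff=1 [OK], height=1
  node 41: h_left=1, h_right=-1, diff=2 [FAIL (|1--1|=2 > 1)], height=2
  node 49: h_left=-1, h_right=-1, diff=0 [OK], height=0
  node 47: h_left=-1, h_right=0, diff=1 [OK], height=1
  node 43: h_left=2, h_right=1, diff=1 [OK], height=3
Node 41 violates the condition: |1 - -1| = 2 > 1.
Result: Not balanced


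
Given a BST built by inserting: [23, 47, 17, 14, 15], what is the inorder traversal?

Tree insertion order: [23, 47, 17, 14, 15]
Tree (level-order array): [23, 17, 47, 14, None, None, None, None, 15]
Inorder traversal: [14, 15, 17, 23, 47]


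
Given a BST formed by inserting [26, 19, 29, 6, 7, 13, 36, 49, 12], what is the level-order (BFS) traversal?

Tree insertion order: [26, 19, 29, 6, 7, 13, 36, 49, 12]
Tree (level-order array): [26, 19, 29, 6, None, None, 36, None, 7, None, 49, None, 13, None, None, 12]
BFS from the root, enqueuing left then right child of each popped node:
  queue [26] -> pop 26, enqueue [19, 29], visited so far: [26]
  queue [19, 29] -> pop 19, enqueue [6], visited so far: [26, 19]
  queue [29, 6] -> pop 29, enqueue [36], visited so far: [26, 19, 29]
  queue [6, 36] -> pop 6, enqueue [7], visited so far: [26, 19, 29, 6]
  queue [36, 7] -> pop 36, enqueue [49], visited so far: [26, 19, 29, 6, 36]
  queue [7, 49] -> pop 7, enqueue [13], visited so far: [26, 19, 29, 6, 36, 7]
  queue [49, 13] -> pop 49, enqueue [none], visited so far: [26, 19, 29, 6, 36, 7, 49]
  queue [13] -> pop 13, enqueue [12], visited so far: [26, 19, 29, 6, 36, 7, 49, 13]
  queue [12] -> pop 12, enqueue [none], visited so far: [26, 19, 29, 6, 36, 7, 49, 13, 12]
Result: [26, 19, 29, 6, 36, 7, 49, 13, 12]


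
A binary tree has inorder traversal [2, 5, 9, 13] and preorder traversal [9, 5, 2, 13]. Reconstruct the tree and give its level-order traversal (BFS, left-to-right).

Inorder:  [2, 5, 9, 13]
Preorder: [9, 5, 2, 13]
Algorithm: preorder visits root first, so consume preorder in order;
for each root, split the current inorder slice at that value into
left-subtree inorder and right-subtree inorder, then recurse.
Recursive splits:
  root=9; inorder splits into left=[2, 5], right=[13]
  root=5; inorder splits into left=[2], right=[]
  root=2; inorder splits into left=[], right=[]
  root=13; inorder splits into left=[], right=[]
Reconstructed level-order: [9, 5, 13, 2]


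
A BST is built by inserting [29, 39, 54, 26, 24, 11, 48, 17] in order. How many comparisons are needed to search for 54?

Search path for 54: 29 -> 39 -> 54
Found: True
Comparisons: 3


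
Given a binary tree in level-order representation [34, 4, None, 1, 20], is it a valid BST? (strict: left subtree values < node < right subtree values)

Level-order array: [34, 4, None, 1, 20]
Validate using subtree bounds (lo, hi): at each node, require lo < value < hi,
then recurse left with hi=value and right with lo=value.
Preorder trace (stopping at first violation):
  at node 34 with bounds (-inf, +inf): OK
  at node 4 with bounds (-inf, 34): OK
  at node 1 with bounds (-inf, 4): OK
  at node 20 with bounds (4, 34): OK
No violation found at any node.
Result: Valid BST


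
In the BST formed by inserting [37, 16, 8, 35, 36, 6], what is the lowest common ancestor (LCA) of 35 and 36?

Tree insertion order: [37, 16, 8, 35, 36, 6]
Tree (level-order array): [37, 16, None, 8, 35, 6, None, None, 36]
In a BST, the LCA of p=35, q=36 is the first node v on the
root-to-leaf path with p <= v <= q (go left if both < v, right if both > v).
Walk from root:
  at 37: both 35 and 36 < 37, go left
  at 16: both 35 and 36 > 16, go right
  at 35: 35 <= 35 <= 36, this is the LCA
LCA = 35


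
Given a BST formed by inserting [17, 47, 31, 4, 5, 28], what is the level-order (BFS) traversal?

Tree insertion order: [17, 47, 31, 4, 5, 28]
Tree (level-order array): [17, 4, 47, None, 5, 31, None, None, None, 28]
BFS from the root, enqueuing left then right child of each popped node:
  queue [17] -> pop 17, enqueue [4, 47], visited so far: [17]
  queue [4, 47] -> pop 4, enqueue [5], visited so far: [17, 4]
  queue [47, 5] -> pop 47, enqueue [31], visited so far: [17, 4, 47]
  queue [5, 31] -> pop 5, enqueue [none], visited so far: [17, 4, 47, 5]
  queue [31] -> pop 31, enqueue [28], visited so far: [17, 4, 47, 5, 31]
  queue [28] -> pop 28, enqueue [none], visited so far: [17, 4, 47, 5, 31, 28]
Result: [17, 4, 47, 5, 31, 28]


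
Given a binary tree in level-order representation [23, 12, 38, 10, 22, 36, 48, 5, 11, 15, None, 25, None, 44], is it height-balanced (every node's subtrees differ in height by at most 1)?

Tree (level-order array): [23, 12, 38, 10, 22, 36, 48, 5, 11, 15, None, 25, None, 44]
Definition: a tree is height-balanced if, at every node, |h(left) - h(right)| <= 1 (empty subtree has height -1).
Bottom-up per-node check:
  node 5: h_left=-1, h_right=-1, diff=0 [OK], height=0
  node 11: h_left=-1, h_right=-1, diff=0 [OK], height=0
  node 10: h_left=0, h_right=0, diff=0 [OK], height=1
  node 15: h_left=-1, h_right=-1, diff=0 [OK], height=0
  node 22: h_left=0, h_right=-1, diff=1 [OK], height=1
  node 12: h_left=1, h_right=1, diff=0 [OK], height=2
  node 25: h_left=-1, h_right=-1, diff=0 [OK], height=0
  node 36: h_left=0, h_right=-1, diff=1 [OK], height=1
  node 44: h_left=-1, h_right=-1, diff=0 [OK], height=0
  node 48: h_left=0, h_right=-1, diff=1 [OK], height=1
  node 38: h_left=1, h_right=1, diff=0 [OK], height=2
  node 23: h_left=2, h_right=2, diff=0 [OK], height=3
All nodes satisfy the balance condition.
Result: Balanced


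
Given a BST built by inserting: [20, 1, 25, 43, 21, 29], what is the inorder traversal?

Tree insertion order: [20, 1, 25, 43, 21, 29]
Tree (level-order array): [20, 1, 25, None, None, 21, 43, None, None, 29]
Inorder traversal: [1, 20, 21, 25, 29, 43]


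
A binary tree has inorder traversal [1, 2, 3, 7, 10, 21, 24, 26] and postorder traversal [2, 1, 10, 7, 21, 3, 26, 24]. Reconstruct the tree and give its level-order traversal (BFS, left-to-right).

Inorder:   [1, 2, 3, 7, 10, 21, 24, 26]
Postorder: [2, 1, 10, 7, 21, 3, 26, 24]
Algorithm: postorder visits root last, so walk postorder right-to-left;
each value is the root of the current inorder slice — split it at that
value, recurse on the right subtree first, then the left.
Recursive splits:
  root=24; inorder splits into left=[1, 2, 3, 7, 10, 21], right=[26]
  root=26; inorder splits into left=[], right=[]
  root=3; inorder splits into left=[1, 2], right=[7, 10, 21]
  root=21; inorder splits into left=[7, 10], right=[]
  root=7; inorder splits into left=[], right=[10]
  root=10; inorder splits into left=[], right=[]
  root=1; inorder splits into left=[], right=[2]
  root=2; inorder splits into left=[], right=[]
Reconstructed level-order: [24, 3, 26, 1, 21, 2, 7, 10]


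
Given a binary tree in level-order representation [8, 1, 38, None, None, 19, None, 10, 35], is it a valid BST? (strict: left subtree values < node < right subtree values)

Level-order array: [8, 1, 38, None, None, 19, None, 10, 35]
Validate using subtree bounds (lo, hi): at each node, require lo < value < hi,
then recurse left with hi=value and right with lo=value.
Preorder trace (stopping at first violation):
  at node 8 with bounds (-inf, +inf): OK
  at node 1 with bounds (-inf, 8): OK
  at node 38 with bounds (8, +inf): OK
  at node 19 with bounds (8, 38): OK
  at node 10 with bounds (8, 19): OK
  at node 35 with bounds (19, 38): OK
No violation found at any node.
Result: Valid BST


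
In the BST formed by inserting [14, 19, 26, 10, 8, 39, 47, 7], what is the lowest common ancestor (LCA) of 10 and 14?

Tree insertion order: [14, 19, 26, 10, 8, 39, 47, 7]
Tree (level-order array): [14, 10, 19, 8, None, None, 26, 7, None, None, 39, None, None, None, 47]
In a BST, the LCA of p=10, q=14 is the first node v on the
root-to-leaf path with p <= v <= q (go left if both < v, right if both > v).
Walk from root:
  at 14: 10 <= 14 <= 14, this is the LCA
LCA = 14


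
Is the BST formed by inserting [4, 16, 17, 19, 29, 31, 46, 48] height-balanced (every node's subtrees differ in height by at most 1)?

Tree (level-order array): [4, None, 16, None, 17, None, 19, None, 29, None, 31, None, 46, None, 48]
Definition: a tree is height-balanced if, at every node, |h(left) - h(right)| <= 1 (empty subtree has height -1).
Bottom-up per-node check:
  node 48: h_left=-1, h_right=-1, diff=0 [OK], height=0
  node 46: h_left=-1, h_right=0, diff=1 [OK], height=1
  node 31: h_left=-1, h_right=1, diff=2 [FAIL (|-1-1|=2 > 1)], height=2
  node 29: h_left=-1, h_right=2, diff=3 [FAIL (|-1-2|=3 > 1)], height=3
  node 19: h_left=-1, h_right=3, diff=4 [FAIL (|-1-3|=4 > 1)], height=4
  node 17: h_left=-1, h_right=4, diff=5 [FAIL (|-1-4|=5 > 1)], height=5
  node 16: h_left=-1, h_right=5, diff=6 [FAIL (|-1-5|=6 > 1)], height=6
  node 4: h_left=-1, h_right=6, diff=7 [FAIL (|-1-6|=7 > 1)], height=7
Node 31 violates the condition: |-1 - 1| = 2 > 1.
Result: Not balanced


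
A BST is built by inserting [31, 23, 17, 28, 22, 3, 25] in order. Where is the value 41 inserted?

Starting tree (level order): [31, 23, None, 17, 28, 3, 22, 25]
Insertion path: 31
Result: insert 41 as right child of 31
Final tree (level order): [31, 23, 41, 17, 28, None, None, 3, 22, 25]


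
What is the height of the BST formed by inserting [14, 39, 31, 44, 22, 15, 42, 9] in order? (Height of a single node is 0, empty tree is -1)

Insertion order: [14, 39, 31, 44, 22, 15, 42, 9]
Tree (level-order array): [14, 9, 39, None, None, 31, 44, 22, None, 42, None, 15]
Compute height bottom-up (empty subtree = -1):
  height(9) = 1 + max(-1, -1) = 0
  height(15) = 1 + max(-1, -1) = 0
  height(22) = 1 + max(0, -1) = 1
  height(31) = 1 + max(1, -1) = 2
  height(42) = 1 + max(-1, -1) = 0
  height(44) = 1 + max(0, -1) = 1
  height(39) = 1 + max(2, 1) = 3
  height(14) = 1 + max(0, 3) = 4
Height = 4


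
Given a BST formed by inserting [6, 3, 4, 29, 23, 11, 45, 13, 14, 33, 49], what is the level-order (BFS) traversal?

Tree insertion order: [6, 3, 4, 29, 23, 11, 45, 13, 14, 33, 49]
Tree (level-order array): [6, 3, 29, None, 4, 23, 45, None, None, 11, None, 33, 49, None, 13, None, None, None, None, None, 14]
BFS from the root, enqueuing left then right child of each popped node:
  queue [6] -> pop 6, enqueue [3, 29], visited so far: [6]
  queue [3, 29] -> pop 3, enqueue [4], visited so far: [6, 3]
  queue [29, 4] -> pop 29, enqueue [23, 45], visited so far: [6, 3, 29]
  queue [4, 23, 45] -> pop 4, enqueue [none], visited so far: [6, 3, 29, 4]
  queue [23, 45] -> pop 23, enqueue [11], visited so far: [6, 3, 29, 4, 23]
  queue [45, 11] -> pop 45, enqueue [33, 49], visited so far: [6, 3, 29, 4, 23, 45]
  queue [11, 33, 49] -> pop 11, enqueue [13], visited so far: [6, 3, 29, 4, 23, 45, 11]
  queue [33, 49, 13] -> pop 33, enqueue [none], visited so far: [6, 3, 29, 4, 23, 45, 11, 33]
  queue [49, 13] -> pop 49, enqueue [none], visited so far: [6, 3, 29, 4, 23, 45, 11, 33, 49]
  queue [13] -> pop 13, enqueue [14], visited so far: [6, 3, 29, 4, 23, 45, 11, 33, 49, 13]
  queue [14] -> pop 14, enqueue [none], visited so far: [6, 3, 29, 4, 23, 45, 11, 33, 49, 13, 14]
Result: [6, 3, 29, 4, 23, 45, 11, 33, 49, 13, 14]


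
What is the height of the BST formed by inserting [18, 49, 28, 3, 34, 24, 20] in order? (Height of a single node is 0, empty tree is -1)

Insertion order: [18, 49, 28, 3, 34, 24, 20]
Tree (level-order array): [18, 3, 49, None, None, 28, None, 24, 34, 20]
Compute height bottom-up (empty subtree = -1):
  height(3) = 1 + max(-1, -1) = 0
  height(20) = 1 + max(-1, -1) = 0
  height(24) = 1 + max(0, -1) = 1
  height(34) = 1 + max(-1, -1) = 0
  height(28) = 1 + max(1, 0) = 2
  height(49) = 1 + max(2, -1) = 3
  height(18) = 1 + max(0, 3) = 4
Height = 4


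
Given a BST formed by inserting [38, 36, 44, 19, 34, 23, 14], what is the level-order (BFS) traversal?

Tree insertion order: [38, 36, 44, 19, 34, 23, 14]
Tree (level-order array): [38, 36, 44, 19, None, None, None, 14, 34, None, None, 23]
BFS from the root, enqueuing left then right child of each popped node:
  queue [38] -> pop 38, enqueue [36, 44], visited so far: [38]
  queue [36, 44] -> pop 36, enqueue [19], visited so far: [38, 36]
  queue [44, 19] -> pop 44, enqueue [none], visited so far: [38, 36, 44]
  queue [19] -> pop 19, enqueue [14, 34], visited so far: [38, 36, 44, 19]
  queue [14, 34] -> pop 14, enqueue [none], visited so far: [38, 36, 44, 19, 14]
  queue [34] -> pop 34, enqueue [23], visited so far: [38, 36, 44, 19, 14, 34]
  queue [23] -> pop 23, enqueue [none], visited so far: [38, 36, 44, 19, 14, 34, 23]
Result: [38, 36, 44, 19, 14, 34, 23]


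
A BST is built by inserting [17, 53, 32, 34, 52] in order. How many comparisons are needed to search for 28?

Search path for 28: 17 -> 53 -> 32
Found: False
Comparisons: 3


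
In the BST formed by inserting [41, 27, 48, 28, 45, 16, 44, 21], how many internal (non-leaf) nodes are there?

Tree built from: [41, 27, 48, 28, 45, 16, 44, 21]
Tree (level-order array): [41, 27, 48, 16, 28, 45, None, None, 21, None, None, 44]
Rule: An internal node has at least one child.
Per-node child counts:
  node 41: 2 child(ren)
  node 27: 2 child(ren)
  node 16: 1 child(ren)
  node 21: 0 child(ren)
  node 28: 0 child(ren)
  node 48: 1 child(ren)
  node 45: 1 child(ren)
  node 44: 0 child(ren)
Matching nodes: [41, 27, 16, 48, 45]
Count of internal (non-leaf) nodes: 5


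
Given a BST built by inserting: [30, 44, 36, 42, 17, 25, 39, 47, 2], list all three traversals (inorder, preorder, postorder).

Tree insertion order: [30, 44, 36, 42, 17, 25, 39, 47, 2]
Tree (level-order array): [30, 17, 44, 2, 25, 36, 47, None, None, None, None, None, 42, None, None, 39]
Inorder (L, root, R): [2, 17, 25, 30, 36, 39, 42, 44, 47]
Preorder (root, L, R): [30, 17, 2, 25, 44, 36, 42, 39, 47]
Postorder (L, R, root): [2, 25, 17, 39, 42, 36, 47, 44, 30]


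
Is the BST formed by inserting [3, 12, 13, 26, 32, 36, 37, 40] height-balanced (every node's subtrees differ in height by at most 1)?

Tree (level-order array): [3, None, 12, None, 13, None, 26, None, 32, None, 36, None, 37, None, 40]
Definition: a tree is height-balanced if, at every node, |h(left) - h(right)| <= 1 (empty subtree has height -1).
Bottom-up per-node check:
  node 40: h_left=-1, h_right=-1, diff=0 [OK], height=0
  node 37: h_left=-1, h_right=0, diff=1 [OK], height=1
  node 36: h_left=-1, h_right=1, diff=2 [FAIL (|-1-1|=2 > 1)], height=2
  node 32: h_left=-1, h_right=2, diff=3 [FAIL (|-1-2|=3 > 1)], height=3
  node 26: h_left=-1, h_right=3, diff=4 [FAIL (|-1-3|=4 > 1)], height=4
  node 13: h_left=-1, h_right=4, diff=5 [FAIL (|-1-4|=5 > 1)], height=5
  node 12: h_left=-1, h_right=5, diff=6 [FAIL (|-1-5|=6 > 1)], height=6
  node 3: h_left=-1, h_right=6, diff=7 [FAIL (|-1-6|=7 > 1)], height=7
Node 36 violates the condition: |-1 - 1| = 2 > 1.
Result: Not balanced


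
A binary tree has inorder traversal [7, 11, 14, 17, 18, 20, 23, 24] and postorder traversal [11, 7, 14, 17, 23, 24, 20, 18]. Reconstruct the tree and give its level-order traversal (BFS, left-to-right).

Inorder:   [7, 11, 14, 17, 18, 20, 23, 24]
Postorder: [11, 7, 14, 17, 23, 24, 20, 18]
Algorithm: postorder visits root last, so walk postorder right-to-left;
each value is the root of the current inorder slice — split it at that
value, recurse on the right subtree first, then the left.
Recursive splits:
  root=18; inorder splits into left=[7, 11, 14, 17], right=[20, 23, 24]
  root=20; inorder splits into left=[], right=[23, 24]
  root=24; inorder splits into left=[23], right=[]
  root=23; inorder splits into left=[], right=[]
  root=17; inorder splits into left=[7, 11, 14], right=[]
  root=14; inorder splits into left=[7, 11], right=[]
  root=7; inorder splits into left=[], right=[11]
  root=11; inorder splits into left=[], right=[]
Reconstructed level-order: [18, 17, 20, 14, 24, 7, 23, 11]


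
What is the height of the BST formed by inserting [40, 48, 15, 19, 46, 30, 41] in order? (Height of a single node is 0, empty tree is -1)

Insertion order: [40, 48, 15, 19, 46, 30, 41]
Tree (level-order array): [40, 15, 48, None, 19, 46, None, None, 30, 41]
Compute height bottom-up (empty subtree = -1):
  height(30) = 1 + max(-1, -1) = 0
  height(19) = 1 + max(-1, 0) = 1
  height(15) = 1 + max(-1, 1) = 2
  height(41) = 1 + max(-1, -1) = 0
  height(46) = 1 + max(0, -1) = 1
  height(48) = 1 + max(1, -1) = 2
  height(40) = 1 + max(2, 2) = 3
Height = 3


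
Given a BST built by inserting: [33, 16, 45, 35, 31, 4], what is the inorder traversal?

Tree insertion order: [33, 16, 45, 35, 31, 4]
Tree (level-order array): [33, 16, 45, 4, 31, 35]
Inorder traversal: [4, 16, 31, 33, 35, 45]


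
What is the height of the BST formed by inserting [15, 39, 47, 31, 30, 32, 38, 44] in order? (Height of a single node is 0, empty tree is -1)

Insertion order: [15, 39, 47, 31, 30, 32, 38, 44]
Tree (level-order array): [15, None, 39, 31, 47, 30, 32, 44, None, None, None, None, 38]
Compute height bottom-up (empty subtree = -1):
  height(30) = 1 + max(-1, -1) = 0
  height(38) = 1 + max(-1, -1) = 0
  height(32) = 1 + max(-1, 0) = 1
  height(31) = 1 + max(0, 1) = 2
  height(44) = 1 + max(-1, -1) = 0
  height(47) = 1 + max(0, -1) = 1
  height(39) = 1 + max(2, 1) = 3
  height(15) = 1 + max(-1, 3) = 4
Height = 4


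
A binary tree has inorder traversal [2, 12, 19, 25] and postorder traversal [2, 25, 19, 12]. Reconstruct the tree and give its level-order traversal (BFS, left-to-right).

Inorder:   [2, 12, 19, 25]
Postorder: [2, 25, 19, 12]
Algorithm: postorder visits root last, so walk postorder right-to-left;
each value is the root of the current inorder slice — split it at that
value, recurse on the right subtree first, then the left.
Recursive splits:
  root=12; inorder splits into left=[2], right=[19, 25]
  root=19; inorder splits into left=[], right=[25]
  root=25; inorder splits into left=[], right=[]
  root=2; inorder splits into left=[], right=[]
Reconstructed level-order: [12, 2, 19, 25]


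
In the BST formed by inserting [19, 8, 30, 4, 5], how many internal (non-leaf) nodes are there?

Tree built from: [19, 8, 30, 4, 5]
Tree (level-order array): [19, 8, 30, 4, None, None, None, None, 5]
Rule: An internal node has at least one child.
Per-node child counts:
  node 19: 2 child(ren)
  node 8: 1 child(ren)
  node 4: 1 child(ren)
  node 5: 0 child(ren)
  node 30: 0 child(ren)
Matching nodes: [19, 8, 4]
Count of internal (non-leaf) nodes: 3


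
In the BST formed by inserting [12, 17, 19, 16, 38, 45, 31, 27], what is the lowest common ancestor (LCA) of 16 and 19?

Tree insertion order: [12, 17, 19, 16, 38, 45, 31, 27]
Tree (level-order array): [12, None, 17, 16, 19, None, None, None, 38, 31, 45, 27]
In a BST, the LCA of p=16, q=19 is the first node v on the
root-to-leaf path with p <= v <= q (go left if both < v, right if both > v).
Walk from root:
  at 12: both 16 and 19 > 12, go right
  at 17: 16 <= 17 <= 19, this is the LCA
LCA = 17


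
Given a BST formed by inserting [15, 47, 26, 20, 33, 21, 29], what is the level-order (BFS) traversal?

Tree insertion order: [15, 47, 26, 20, 33, 21, 29]
Tree (level-order array): [15, None, 47, 26, None, 20, 33, None, 21, 29]
BFS from the root, enqueuing left then right child of each popped node:
  queue [15] -> pop 15, enqueue [47], visited so far: [15]
  queue [47] -> pop 47, enqueue [26], visited so far: [15, 47]
  queue [26] -> pop 26, enqueue [20, 33], visited so far: [15, 47, 26]
  queue [20, 33] -> pop 20, enqueue [21], visited so far: [15, 47, 26, 20]
  queue [33, 21] -> pop 33, enqueue [29], visited so far: [15, 47, 26, 20, 33]
  queue [21, 29] -> pop 21, enqueue [none], visited so far: [15, 47, 26, 20, 33, 21]
  queue [29] -> pop 29, enqueue [none], visited so far: [15, 47, 26, 20, 33, 21, 29]
Result: [15, 47, 26, 20, 33, 21, 29]


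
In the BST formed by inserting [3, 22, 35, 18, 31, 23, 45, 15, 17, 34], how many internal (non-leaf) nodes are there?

Tree built from: [3, 22, 35, 18, 31, 23, 45, 15, 17, 34]
Tree (level-order array): [3, None, 22, 18, 35, 15, None, 31, 45, None, 17, 23, 34]
Rule: An internal node has at least one child.
Per-node child counts:
  node 3: 1 child(ren)
  node 22: 2 child(ren)
  node 18: 1 child(ren)
  node 15: 1 child(ren)
  node 17: 0 child(ren)
  node 35: 2 child(ren)
  node 31: 2 child(ren)
  node 23: 0 child(ren)
  node 34: 0 child(ren)
  node 45: 0 child(ren)
Matching nodes: [3, 22, 18, 15, 35, 31]
Count of internal (non-leaf) nodes: 6


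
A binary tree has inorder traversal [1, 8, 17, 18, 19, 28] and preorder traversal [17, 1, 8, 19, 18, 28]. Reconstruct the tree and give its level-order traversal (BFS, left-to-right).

Inorder:  [1, 8, 17, 18, 19, 28]
Preorder: [17, 1, 8, 19, 18, 28]
Algorithm: preorder visits root first, so consume preorder in order;
for each root, split the current inorder slice at that value into
left-subtree inorder and right-subtree inorder, then recurse.
Recursive splits:
  root=17; inorder splits into left=[1, 8], right=[18, 19, 28]
  root=1; inorder splits into left=[], right=[8]
  root=8; inorder splits into left=[], right=[]
  root=19; inorder splits into left=[18], right=[28]
  root=18; inorder splits into left=[], right=[]
  root=28; inorder splits into left=[], right=[]
Reconstructed level-order: [17, 1, 19, 8, 18, 28]


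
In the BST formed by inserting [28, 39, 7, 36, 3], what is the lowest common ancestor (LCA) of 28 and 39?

Tree insertion order: [28, 39, 7, 36, 3]
Tree (level-order array): [28, 7, 39, 3, None, 36]
In a BST, the LCA of p=28, q=39 is the first node v on the
root-to-leaf path with p <= v <= q (go left if both < v, right if both > v).
Walk from root:
  at 28: 28 <= 28 <= 39, this is the LCA
LCA = 28


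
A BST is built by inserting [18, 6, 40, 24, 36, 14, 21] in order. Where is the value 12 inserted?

Starting tree (level order): [18, 6, 40, None, 14, 24, None, None, None, 21, 36]
Insertion path: 18 -> 6 -> 14
Result: insert 12 as left child of 14
Final tree (level order): [18, 6, 40, None, 14, 24, None, 12, None, 21, 36]
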